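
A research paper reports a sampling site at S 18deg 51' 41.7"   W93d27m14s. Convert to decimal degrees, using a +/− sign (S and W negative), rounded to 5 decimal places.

-18.86158, -93.45389

Latitude: 51′ + 41.7″ = 51.69500′; 18 + 51.69500/60 = 18.861583
S ⇒ negate
Longitude: 27′ + 14″ = 27.23333′; 93 + 27.23333/60 = 93.453889
W ⇒ negate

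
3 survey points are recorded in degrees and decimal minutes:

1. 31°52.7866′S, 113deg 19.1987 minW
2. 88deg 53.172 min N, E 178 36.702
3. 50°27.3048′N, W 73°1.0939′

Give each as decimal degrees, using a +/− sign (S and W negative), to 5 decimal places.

1. -31.87978, -113.31998
2. 88.88620, 178.61170
3. 50.45508, -73.01823

Point 1:
  φ: 52.7866′ = 0.879777°; total 31.879777
  hemisphere S, so the sign is −
  Longitude: 19.1987′ = 0.319978°; total 113.319978
  W → negative
Point 2:
  Latitude: 88 + 53.172/60 = 88.886200
  N ⇒ keep positive
  Longitude: 178 + 36.702/60 = 178.611700
  E → positive
Point 3:
  φ: 27.3048′ = 0.455080°; total 50.455080
  N ⇒ keep positive
  Lon: 73 + 1.0939/60 = 73.018232
  W → negative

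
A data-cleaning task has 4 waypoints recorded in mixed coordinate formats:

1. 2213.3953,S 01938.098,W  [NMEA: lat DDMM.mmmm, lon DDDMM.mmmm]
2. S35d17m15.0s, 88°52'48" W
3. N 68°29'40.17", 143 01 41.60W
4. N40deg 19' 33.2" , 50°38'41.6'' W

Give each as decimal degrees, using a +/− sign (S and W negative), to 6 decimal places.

Point 1:
  Latitude: degrees = first 2 digits = 22, minutes = 13.3953; 22 + 13.3953/60 = 22.2232550
  S ⇒ negate
  λ: split at 3 digits → 019° and 38.098′; 19 + 38.098/60 = 19.6349667
  W → negative
Point 2:
  Latitude: 17′ + 15″ = 17.25000′; 35 + 17.25000/60 = 35.2875000
  hemisphere S, so the sign is −
  Lon: 88 + 52/60 + 48/3600 = 88.8800000
  hemisphere W, so the sign is −
Point 3:
  Latitude: 68° + 29/60 + 40.17/3600 = 68 + 0.483333 + 0.011158 = 68.4944917
  N ⇒ keep positive
  λ: 1′ + 41.6″ = 1.69333′; 143 + 1.69333/60 = 143.0282222
  W → negative
Point 4:
  Lat: 19′ + 33.2″ = 19.55333′; 40 + 19.55333/60 = 40.3258889
  N ⇒ keep positive
  Lon: 38′ + 41.6″ = 38.69333′; 50 + 38.69333/60 = 50.6448889
  hemisphere W, so the sign is −

1. -22.223255, -19.634967
2. -35.287500, -88.880000
3. 68.494492, -143.028222
4. 40.325889, -50.644889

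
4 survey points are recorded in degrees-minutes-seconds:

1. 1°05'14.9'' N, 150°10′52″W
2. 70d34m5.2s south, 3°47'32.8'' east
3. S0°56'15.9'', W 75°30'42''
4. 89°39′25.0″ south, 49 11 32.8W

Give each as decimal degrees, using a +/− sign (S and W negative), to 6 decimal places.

1. 1.087472, -150.181111
2. -70.568111, 3.792444
3. -0.937750, -75.511667
4. -89.656944, -49.192444

Point 1:
  Lat: 1 + 5/60 + 14.9/3600 = 1.0874722
  N ⇒ keep positive
  Lon: 150 + 10/60 + 52/3600 = 150.1811111
  W → negative
Point 2:
  φ: 70° + 34/60 + 5.2/3600 = 70 + 0.566667 + 0.001444 = 70.5681111
  hemisphere S, so the sign is −
  Lon: 47′ + 32.8″ = 47.54667′; 3 + 47.54667/60 = 3.7924444
  E → positive
Point 3:
  Latitude: 0° + 56/60 + 15.9/3600 = 0 + 0.933333 + 0.004417 = 0.9377500
  hemisphere S, so the sign is −
  Longitude: 75 + 30/60 + 42/3600 = 75.5116667
  W → negative
Point 4:
  φ: 89 + 39/60 + 25/3600 = 89.6569444
  S → negative
  Longitude: 11′ + 32.8″ = 11.54667′; 49 + 11.54667/60 = 49.1924444
  W ⇒ negate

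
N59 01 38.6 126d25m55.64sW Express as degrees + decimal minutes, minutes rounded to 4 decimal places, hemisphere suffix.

59° 1.6433′ N, 126° 25.9273′ W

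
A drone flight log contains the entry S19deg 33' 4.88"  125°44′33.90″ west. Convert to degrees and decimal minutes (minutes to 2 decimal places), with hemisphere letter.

19° 33.08′ S, 125° 44.57′ W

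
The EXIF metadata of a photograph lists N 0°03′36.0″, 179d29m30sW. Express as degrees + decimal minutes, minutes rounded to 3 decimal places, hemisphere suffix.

0° 3.600′ N, 179° 29.500′ W

Lat: seconds/60 = 0.60000; minutes = 3 + 0.60000 = 3.60000
Lon: 29 + 30/60 = 29.50000′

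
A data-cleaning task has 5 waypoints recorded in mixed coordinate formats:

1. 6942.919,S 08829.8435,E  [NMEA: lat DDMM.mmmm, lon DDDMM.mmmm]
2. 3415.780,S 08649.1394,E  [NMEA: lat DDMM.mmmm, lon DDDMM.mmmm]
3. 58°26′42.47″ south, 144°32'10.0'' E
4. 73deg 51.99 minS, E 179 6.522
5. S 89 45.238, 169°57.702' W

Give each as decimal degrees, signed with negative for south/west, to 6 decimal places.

1. -69.715317, 88.497392
2. -34.263000, 86.818990
3. -58.445131, 144.536111
4. -73.866500, 179.108700
5. -89.753967, -169.961700

Point 1:
  φ: split at 2 digits → 69° and 42.919′; 69 + 42.919/60 = 69.7153167
  S → negative
  Lon: degrees = first 3 digits = 88, minutes = 29.8435; 88 + 29.8435/60 = 88.4973917
  E → positive
Point 2:
  φ: degrees = first 2 digits = 34, minutes = 15.78; 34 + 15.78/60 = 34.2630000
  S → negative
  λ: split at 3 digits → 086° and 49.1394′; 86 + 49.1394/60 = 86.8189900
  E ⇒ keep positive
Point 3:
  Lat: 26′ + 42.47″ = 26.70783′; 58 + 26.70783/60 = 58.4451306
  S → negative
  Longitude: 144 + 32/60 + 10/3600 = 144.5361111
  E → positive
Point 4:
  Latitude: 73 + 51.99/60 = 73.8665000
  S → negative
  Lon: 179 + 6.522/60 = 179.1087000
  E ⇒ keep positive
Point 5:
  Lat: 89 + 45.238/60 = 89.7539667
  S ⇒ negate
  λ: 57.702′ = 0.961700°; total 169.9617000
  W ⇒ negate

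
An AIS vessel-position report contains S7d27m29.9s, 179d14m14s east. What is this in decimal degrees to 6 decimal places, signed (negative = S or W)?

-7.458306, 179.237222

Latitude: 7° + 27/60 + 29.9/3600 = 7 + 0.450000 + 0.008306 = 7.4583056
S ⇒ negate
Longitude: 179 + 14/60 + 14/3600 = 179.2372222
E → positive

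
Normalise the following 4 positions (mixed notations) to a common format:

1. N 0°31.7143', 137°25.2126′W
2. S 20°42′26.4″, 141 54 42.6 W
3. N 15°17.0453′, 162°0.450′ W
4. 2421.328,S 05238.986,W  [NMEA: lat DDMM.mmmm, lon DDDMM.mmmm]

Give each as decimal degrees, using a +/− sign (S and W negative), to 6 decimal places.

1. 0.528572, -137.420210
2. -20.707333, -141.911833
3. 15.284088, -162.007500
4. -24.355467, -52.649767

Point 1:
  Latitude: 0 + 31.7143/60 = 0.5285717
  N → positive
  λ: 137 + 25.2126/60 = 137.4202100
  hemisphere W, so the sign is −
Point 2:
  Lat: 42′ + 26.4″ = 42.44000′; 20 + 42.44000/60 = 20.7073333
  S → negative
  λ: 54′ + 42.6″ = 54.71000′; 141 + 54.71000/60 = 141.9118333
  hemisphere W, so the sign is −
Point 3:
  Latitude: 17.0453′ = 0.284088°; total 15.2840883
  N ⇒ keep positive
  λ: 162 + 0.45/60 = 162.0075000
  W ⇒ negate
Point 4:
  Lat: split at 2 digits → 24° and 21.328′; 24 + 21.328/60 = 24.3554667
  S → negative
  λ: split at 3 digits → 052° and 38.986′; 52 + 38.986/60 = 52.6497667
  W → negative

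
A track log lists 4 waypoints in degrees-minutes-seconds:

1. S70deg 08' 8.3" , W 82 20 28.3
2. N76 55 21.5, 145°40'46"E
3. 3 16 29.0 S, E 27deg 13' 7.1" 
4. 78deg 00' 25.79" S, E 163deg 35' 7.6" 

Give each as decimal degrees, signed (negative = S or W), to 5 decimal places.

1. -70.13564, -82.34119
2. 76.92264, 145.67944
3. -3.27472, 27.21864
4. -78.00716, 163.58544

Point 1:
  Latitude: 8′ + 8.3″ = 8.13833′; 70 + 8.13833/60 = 70.135639
  S → negative
  Lon: 82 + 20/60 + 28.3/3600 = 82.341194
  W → negative
Point 2:
  Lat: 76 + 55/60 + 21.5/3600 = 76.922639
  N → positive
  Lon: 145° + 40/60 + 46/3600 = 145 + 0.666667 + 0.012778 = 145.679444
  E ⇒ keep positive
Point 3:
  φ: 16′ + 29″ = 16.48333′; 3 + 16.48333/60 = 3.274722
  S ⇒ negate
  λ: 13′ + 7.1″ = 13.11833′; 27 + 13.11833/60 = 27.218639
  E → positive
Point 4:
  Lat: 0′ + 25.79″ = 0.42983′; 78 + 0.42983/60 = 78.007164
  S ⇒ negate
  Longitude: 35′ + 7.6″ = 35.12667′; 163 + 35.12667/60 = 163.585444
  E → positive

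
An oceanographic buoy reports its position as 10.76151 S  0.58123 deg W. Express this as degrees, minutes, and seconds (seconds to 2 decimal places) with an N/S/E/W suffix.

10°45′41.44″ S, 0°34′52.43″ W

φ: 0.761510° → 45.69060′; 0.69060 × 60 = 41.4360″
Lon: 0.581230 × 60 = 34.87380′ → 34′, remainder × 60 = 52.4280″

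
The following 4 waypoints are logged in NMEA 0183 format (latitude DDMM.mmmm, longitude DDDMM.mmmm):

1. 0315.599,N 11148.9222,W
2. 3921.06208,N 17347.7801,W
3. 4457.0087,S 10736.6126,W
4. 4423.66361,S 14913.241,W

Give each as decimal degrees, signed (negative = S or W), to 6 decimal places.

Point 1:
  φ: degrees = first 2 digits = 3, minutes = 15.599; 3 + 15.599/60 = 3.2599833
  N ⇒ keep positive
  λ: degrees = first 3 digits = 111, minutes = 48.9222; 111 + 48.9222/60 = 111.8153700
  hemisphere W, so the sign is −
Point 2:
  Latitude: split at 2 digits → 39° and 21.06208′; 39 + 21.06208/60 = 39.3510347
  N → positive
  Lon: split at 3 digits → 173° and 47.7801′; 173 + 47.7801/60 = 173.7963350
  W ⇒ negate
Point 3:
  Lat: split at 2 digits → 44° and 57.0087′; 44 + 57.0087/60 = 44.9501450
  hemisphere S, so the sign is −
  Lon: split at 3 digits → 107° and 36.6126′; 107 + 36.6126/60 = 107.6102100
  hemisphere W, so the sign is −
Point 4:
  φ: degrees = first 2 digits = 44, minutes = 23.66361; 44 + 23.66361/60 = 44.3943935
  hemisphere S, so the sign is −
  Longitude: split at 3 digits → 149° and 13.241′; 149 + 13.241/60 = 149.2206833
  W ⇒ negate

1. 3.259983, -111.815370
2. 39.351035, -173.796335
3. -44.950145, -107.610210
4. -44.394394, -149.220683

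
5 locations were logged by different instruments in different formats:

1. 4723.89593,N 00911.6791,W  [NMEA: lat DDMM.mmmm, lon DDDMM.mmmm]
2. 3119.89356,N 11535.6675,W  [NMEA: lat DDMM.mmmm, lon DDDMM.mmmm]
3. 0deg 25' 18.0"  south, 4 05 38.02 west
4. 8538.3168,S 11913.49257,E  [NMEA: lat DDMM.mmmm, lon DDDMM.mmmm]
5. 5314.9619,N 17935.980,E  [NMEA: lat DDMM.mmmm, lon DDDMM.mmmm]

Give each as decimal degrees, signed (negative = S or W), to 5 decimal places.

1. 47.39827, -9.19465
2. 31.33156, -115.59446
3. -0.42167, -4.09389
4. -85.63861, 119.22488
5. 53.24937, 179.59967

Point 1:
  Latitude: degrees = first 2 digits = 47, minutes = 23.89593; 47 + 23.89593/60 = 47.398266
  N → positive
  Lon: degrees = first 3 digits = 9, minutes = 11.6791; 9 + 11.6791/60 = 9.194652
  hemisphere W, so the sign is −
Point 2:
  Lat: degrees = first 2 digits = 31, minutes = 19.89356; 31 + 19.89356/60 = 31.331559
  N → positive
  λ: split at 3 digits → 115° and 35.6675′; 115 + 35.6675/60 = 115.594458
  W ⇒ negate
Point 3:
  φ: 0 + 25/60 + 18/3600 = 0.421667
  S → negative
  λ: 4 + 5/60 + 38.02/3600 = 4.093894
  W ⇒ negate
Point 4:
  φ: degrees = first 2 digits = 85, minutes = 38.3168; 85 + 38.3168/60 = 85.638613
  hemisphere S, so the sign is −
  λ: degrees = first 3 digits = 119, minutes = 13.49257; 119 + 13.49257/60 = 119.224876
  E ⇒ keep positive
Point 5:
  φ: degrees = first 2 digits = 53, minutes = 14.9619; 53 + 14.9619/60 = 53.249365
  N → positive
  λ: split at 3 digits → 179° and 35.98′; 179 + 35.98/60 = 179.599667
  E → positive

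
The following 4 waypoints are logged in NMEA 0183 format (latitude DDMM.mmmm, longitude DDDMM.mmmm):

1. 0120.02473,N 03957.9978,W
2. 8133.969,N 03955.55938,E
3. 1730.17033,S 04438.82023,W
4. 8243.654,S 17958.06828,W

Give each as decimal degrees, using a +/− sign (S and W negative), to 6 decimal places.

1. 1.333746, -39.966630
2. 81.566150, 39.925990
3. -17.502839, -44.647004
4. -82.727567, -179.967805

Point 1:
  Lat: split at 2 digits → 01° and 20.02473′; 1 + 20.02473/60 = 1.3337455
  N ⇒ keep positive
  Longitude: degrees = first 3 digits = 39, minutes = 57.9978; 39 + 57.9978/60 = 39.9666300
  W → negative
Point 2:
  Latitude: split at 2 digits → 81° and 33.969′; 81 + 33.969/60 = 81.5661500
  N ⇒ keep positive
  Longitude: degrees = first 3 digits = 39, minutes = 55.55938; 39 + 55.55938/60 = 39.9259897
  E → positive
Point 3:
  φ: split at 2 digits → 17° and 30.17033′; 17 + 30.17033/60 = 17.5028388
  S ⇒ negate
  Lon: degrees = first 3 digits = 44, minutes = 38.82023; 44 + 38.82023/60 = 44.6470038
  hemisphere W, so the sign is −
Point 4:
  Lat: degrees = first 2 digits = 82, minutes = 43.654; 82 + 43.654/60 = 82.7275667
  S ⇒ negate
  Longitude: degrees = first 3 digits = 179, minutes = 58.06828; 179 + 58.06828/60 = 179.9678047
  W → negative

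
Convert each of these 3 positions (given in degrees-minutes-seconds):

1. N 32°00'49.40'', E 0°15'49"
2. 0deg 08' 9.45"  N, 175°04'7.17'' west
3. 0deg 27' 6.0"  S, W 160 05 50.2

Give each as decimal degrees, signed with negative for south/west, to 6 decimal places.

1. 32.013722, 0.263611
2. 0.135958, -175.068658
3. -0.451667, -160.097278

Point 1:
  Latitude: 32 + 0/60 + 49.4/3600 = 32.0137222
  N → positive
  λ: 15′ + 49″ = 15.81667′; 0 + 15.81667/60 = 0.2636111
  E → positive
Point 2:
  Lat: 8′ + 9.45″ = 8.15750′; 0 + 8.15750/60 = 0.1359583
  N ⇒ keep positive
  Longitude: 4′ + 7.17″ = 4.11950′; 175 + 4.11950/60 = 175.0686583
  W → negative
Point 3:
  Latitude: 27′ + 6″ = 27.10000′; 0 + 27.10000/60 = 0.4516667
  hemisphere S, so the sign is −
  Lon: 160 + 5/60 + 50.2/3600 = 160.0972778
  hemisphere W, so the sign is −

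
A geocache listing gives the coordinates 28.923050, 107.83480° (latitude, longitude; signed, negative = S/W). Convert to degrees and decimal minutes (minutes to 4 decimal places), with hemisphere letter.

28° 55.3830′ N, 107° 50.0880′ E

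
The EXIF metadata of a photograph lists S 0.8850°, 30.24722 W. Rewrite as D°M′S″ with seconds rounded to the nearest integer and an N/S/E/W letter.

0°53′6″ S, 30°14′50″ W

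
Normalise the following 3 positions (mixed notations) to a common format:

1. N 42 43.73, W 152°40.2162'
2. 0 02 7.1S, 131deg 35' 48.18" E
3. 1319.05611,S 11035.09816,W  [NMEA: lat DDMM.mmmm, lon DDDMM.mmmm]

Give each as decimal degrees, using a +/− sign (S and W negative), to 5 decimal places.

Point 1:
  Lat: 43.73′ = 0.728833°; total 42.728833
  N ⇒ keep positive
  λ: 152 + 40.2162/60 = 152.670270
  W ⇒ negate
Point 2:
  Latitude: 2′ + 7.1″ = 2.11833′; 0 + 2.11833/60 = 0.035306
  hemisphere S, so the sign is −
  Lon: 35′ + 48.18″ = 35.80300′; 131 + 35.80300/60 = 131.596717
  E ⇒ keep positive
Point 3:
  Latitude: split at 2 digits → 13° and 19.05611′; 13 + 19.05611/60 = 13.317602
  hemisphere S, so the sign is −
  λ: split at 3 digits → 110° and 35.09816′; 110 + 35.09816/60 = 110.584969
  hemisphere W, so the sign is −

1. 42.72883, -152.67027
2. -0.03531, 131.59672
3. -13.31760, -110.58497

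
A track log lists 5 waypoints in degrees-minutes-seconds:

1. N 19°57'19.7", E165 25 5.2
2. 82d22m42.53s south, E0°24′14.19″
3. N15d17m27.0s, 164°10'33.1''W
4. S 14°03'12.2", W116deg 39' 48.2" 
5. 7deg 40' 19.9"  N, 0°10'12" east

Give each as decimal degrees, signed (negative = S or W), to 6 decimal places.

Point 1:
  Latitude: 19° + 57/60 + 19.7/3600 = 19 + 0.950000 + 0.005472 = 19.9554722
  N → positive
  Lon: 25′ + 5.2″ = 25.08667′; 165 + 25.08667/60 = 165.4181111
  E → positive
Point 2:
  Latitude: 22′ + 42.53″ = 22.70883′; 82 + 22.70883/60 = 82.3784806
  S → negative
  Longitude: 24′ + 14.19″ = 24.23650′; 0 + 24.23650/60 = 0.4039417
  E → positive
Point 3:
  Latitude: 17′ + 27″ = 17.45000′; 15 + 17.45000/60 = 15.2908333
  N → positive
  λ: 164° + 10/60 + 33.1/3600 = 164 + 0.166667 + 0.009194 = 164.1758611
  W ⇒ negate
Point 4:
  φ: 14° + 3/60 + 12.2/3600 = 14 + 0.050000 + 0.003389 = 14.0533889
  S → negative
  λ: 116° + 39/60 + 48.2/3600 = 116 + 0.650000 + 0.013389 = 116.6633889
  W → negative
Point 5:
  Latitude: 7° + 40/60 + 19.9/3600 = 7 + 0.666667 + 0.005528 = 7.6721944
  N ⇒ keep positive
  Longitude: 0° + 10/60 + 12/3600 = 0 + 0.166667 + 0.003333 = 0.1700000
  E → positive

1. 19.955472, 165.418111
2. -82.378481, 0.403942
3. 15.290833, -164.175861
4. -14.053389, -116.663389
5. 7.672194, 0.170000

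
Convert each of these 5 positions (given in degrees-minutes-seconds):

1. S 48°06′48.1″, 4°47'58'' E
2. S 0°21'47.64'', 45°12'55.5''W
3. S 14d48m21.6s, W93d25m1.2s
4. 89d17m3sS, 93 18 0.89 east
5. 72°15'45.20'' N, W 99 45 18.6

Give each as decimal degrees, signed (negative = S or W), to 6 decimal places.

Point 1:
  φ: 6′ + 48.1″ = 6.80167′; 48 + 6.80167/60 = 48.1133611
  S → negative
  Lon: 47′ + 58″ = 47.96667′; 4 + 47.96667/60 = 4.7994444
  E ⇒ keep positive
Point 2:
  Latitude: 0° + 21/60 + 47.64/3600 = 0 + 0.350000 + 0.013233 = 0.3632333
  hemisphere S, so the sign is −
  Lon: 45 + 12/60 + 55.5/3600 = 45.2154167
  hemisphere W, so the sign is −
Point 3:
  Latitude: 14° + 48/60 + 21.6/3600 = 14 + 0.800000 + 0.006000 = 14.8060000
  S → negative
  Lon: 93° + 25/60 + 1.2/3600 = 93 + 0.416667 + 0.000333 = 93.4170000
  W ⇒ negate
Point 4:
  Lat: 89° + 17/60 + 3/3600 = 89 + 0.283333 + 0.000833 = 89.2841667
  S ⇒ negate
  Longitude: 93° + 18/60 + 0.89/3600 = 93 + 0.300000 + 0.000247 = 93.3002472
  E → positive
Point 5:
  Lat: 72° + 15/60 + 45.2/3600 = 72 + 0.250000 + 0.012556 = 72.2625556
  N → positive
  Longitude: 99 + 45/60 + 18.6/3600 = 99.7551667
  W → negative

1. -48.113361, 4.799444
2. -0.363233, -45.215417
3. -14.806000, -93.417000
4. -89.284167, 93.300247
5. 72.262556, -99.755167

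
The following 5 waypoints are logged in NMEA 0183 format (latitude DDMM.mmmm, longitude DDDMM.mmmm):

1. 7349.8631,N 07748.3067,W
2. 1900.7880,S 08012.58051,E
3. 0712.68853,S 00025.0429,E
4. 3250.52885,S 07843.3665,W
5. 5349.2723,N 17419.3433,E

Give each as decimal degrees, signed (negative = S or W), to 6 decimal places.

1. 73.831052, -77.805112
2. -19.013133, 80.209675
3. -7.211476, 0.417382
4. -32.842148, -78.722775
5. 53.821205, 174.322388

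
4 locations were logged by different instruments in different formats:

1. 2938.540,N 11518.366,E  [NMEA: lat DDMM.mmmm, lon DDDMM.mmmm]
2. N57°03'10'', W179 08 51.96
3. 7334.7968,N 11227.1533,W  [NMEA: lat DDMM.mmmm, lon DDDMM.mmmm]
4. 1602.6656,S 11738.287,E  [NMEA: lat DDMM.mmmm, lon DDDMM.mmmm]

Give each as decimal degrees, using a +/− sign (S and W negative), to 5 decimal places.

Point 1:
  Latitude: degrees = first 2 digits = 29, minutes = 38.54; 29 + 38.54/60 = 29.642333
  N → positive
  λ: split at 3 digits → 115° and 18.366′; 115 + 18.366/60 = 115.306100
  E ⇒ keep positive
Point 2:
  φ: 57 + 3/60 + 10/3600 = 57.052778
  N ⇒ keep positive
  λ: 179° + 8/60 + 51.96/3600 = 179 + 0.133333 + 0.014433 = 179.147767
  W ⇒ negate
Point 3:
  φ: degrees = first 2 digits = 73, minutes = 34.7968; 73 + 34.7968/60 = 73.579947
  N ⇒ keep positive
  Longitude: degrees = first 3 digits = 112, minutes = 27.1533; 112 + 27.1533/60 = 112.452555
  hemisphere W, so the sign is −
Point 4:
  Latitude: degrees = first 2 digits = 16, minutes = 2.6656; 16 + 2.6656/60 = 16.044427
  S ⇒ negate
  λ: split at 3 digits → 117° and 38.287′; 117 + 38.287/60 = 117.638117
  E → positive

1. 29.64233, 115.30610
2. 57.05278, -179.14777
3. 73.57995, -112.45256
4. -16.04443, 117.63812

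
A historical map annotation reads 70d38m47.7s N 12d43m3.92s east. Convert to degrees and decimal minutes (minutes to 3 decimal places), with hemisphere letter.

70° 38.795′ N, 12° 43.065′ E

φ: seconds/60 = 0.79500; minutes = 38 + 0.79500 = 38.79500
Lon: 43 + 3.92/60 = 43.06533′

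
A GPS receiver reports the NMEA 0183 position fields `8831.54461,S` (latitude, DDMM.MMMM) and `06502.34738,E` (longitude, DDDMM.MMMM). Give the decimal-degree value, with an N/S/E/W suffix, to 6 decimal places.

Latitude: degrees = first 2 digits = 88, minutes = 31.54461; 88 + 31.54461/60 = 88.5257435
Lon: degrees = first 3 digits = 65, minutes = 2.34738; 65 + 2.34738/60 = 65.0391230

88.525744° S, 65.039123° E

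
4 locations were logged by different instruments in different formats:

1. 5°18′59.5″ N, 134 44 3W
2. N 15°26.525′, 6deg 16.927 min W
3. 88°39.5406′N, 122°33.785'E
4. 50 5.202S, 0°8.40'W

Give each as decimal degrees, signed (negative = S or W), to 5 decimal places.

1. 5.31653, -134.73417
2. 15.44208, -6.28212
3. 88.65901, 122.56308
4. -50.08670, -0.14000

Point 1:
  Latitude: 18′ + 59.5″ = 18.99167′; 5 + 18.99167/60 = 5.316528
  N ⇒ keep positive
  λ: 134° + 44/60 + 3/3600 = 134 + 0.733333 + 0.000833 = 134.734167
  W → negative
Point 2:
  Latitude: 15 + 26.525/60 = 15.442083
  N → positive
  Longitude: 6 + 16.927/60 = 6.282117
  hemisphere W, so the sign is −
Point 3:
  Latitude: 88 + 39.5406/60 = 88.659010
  N → positive
  λ: 33.785′ = 0.563083°; total 122.563083
  E ⇒ keep positive
Point 4:
  φ: 5.202′ = 0.086700°; total 50.086700
  hemisphere S, so the sign is −
  λ: 8.4′ = 0.140000°; total 0.140000
  W → negative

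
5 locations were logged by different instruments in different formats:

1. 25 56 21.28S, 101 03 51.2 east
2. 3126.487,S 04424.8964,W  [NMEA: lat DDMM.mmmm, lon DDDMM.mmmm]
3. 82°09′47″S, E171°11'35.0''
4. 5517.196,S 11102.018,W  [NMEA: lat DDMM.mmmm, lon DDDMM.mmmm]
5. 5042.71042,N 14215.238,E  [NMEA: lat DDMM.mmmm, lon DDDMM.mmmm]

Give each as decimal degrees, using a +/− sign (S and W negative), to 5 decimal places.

Point 1:
  Latitude: 25° + 56/60 + 21.28/3600 = 25 + 0.933333 + 0.005911 = 25.939244
  hemisphere S, so the sign is −
  λ: 101° + 3/60 + 51.2/3600 = 101 + 0.050000 + 0.014222 = 101.064222
  E → positive
Point 2:
  Latitude: split at 2 digits → 31° and 26.487′; 31 + 26.487/60 = 31.441450
  S → negative
  λ: degrees = first 3 digits = 44, minutes = 24.8964; 44 + 24.8964/60 = 44.414940
  W → negative
Point 3:
  Latitude: 82° + 9/60 + 47/3600 = 82 + 0.150000 + 0.013056 = 82.163056
  hemisphere S, so the sign is −
  Longitude: 171 + 11/60 + 35/3600 = 171.193056
  E ⇒ keep positive
Point 4:
  φ: split at 2 digits → 55° and 17.196′; 55 + 17.196/60 = 55.286600
  hemisphere S, so the sign is −
  Lon: degrees = first 3 digits = 111, minutes = 2.018; 111 + 2.018/60 = 111.033633
  W → negative
Point 5:
  φ: split at 2 digits → 50° and 42.71042′; 50 + 42.71042/60 = 50.711840
  N ⇒ keep positive
  Longitude: split at 3 digits → 142° and 15.238′; 142 + 15.238/60 = 142.253967
  E ⇒ keep positive

1. -25.93924, 101.06422
2. -31.44145, -44.41494
3. -82.16306, 171.19306
4. -55.28660, -111.03363
5. 50.71184, 142.25397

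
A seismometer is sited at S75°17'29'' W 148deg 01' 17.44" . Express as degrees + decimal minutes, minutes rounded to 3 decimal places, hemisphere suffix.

75° 17.483′ S, 148° 1.291′ W

Lat: 17 + 29/60 = 17.48333′
Lon: 1 + 17.44/60 = 1.29067′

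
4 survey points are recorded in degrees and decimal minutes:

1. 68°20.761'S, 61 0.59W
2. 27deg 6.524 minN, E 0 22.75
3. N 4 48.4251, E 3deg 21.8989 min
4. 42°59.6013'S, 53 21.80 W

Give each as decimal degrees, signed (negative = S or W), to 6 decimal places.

1. -68.346017, -61.009833
2. 27.108733, 0.379167
3. 4.807085, 3.364982
4. -42.993355, -53.363333

Point 1:
  Lat: 20.761′ = 0.346017°; total 68.3460167
  S → negative
  Longitude: 61 + 0.59/60 = 61.0098333
  hemisphere W, so the sign is −
Point 2:
  φ: 6.524′ = 0.108733°; total 27.1087333
  N → positive
  Longitude: 0 + 22.75/60 = 0.3791667
  E ⇒ keep positive
Point 3:
  φ: 48.4251′ = 0.807085°; total 4.8070850
  N → positive
  Lon: 3 + 21.8989/60 = 3.3649817
  E → positive
Point 4:
  φ: 59.6013′ = 0.993355°; total 42.9933550
  hemisphere S, so the sign is −
  λ: 53 + 21.8/60 = 53.3633333
  hemisphere W, so the sign is −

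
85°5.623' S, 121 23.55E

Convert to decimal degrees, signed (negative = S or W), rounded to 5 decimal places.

-85.09372, 121.39250

φ: 5.623′ = 0.093717°; total 85.093717
S → negative
Lon: 23.55′ = 0.392500°; total 121.392500
E → positive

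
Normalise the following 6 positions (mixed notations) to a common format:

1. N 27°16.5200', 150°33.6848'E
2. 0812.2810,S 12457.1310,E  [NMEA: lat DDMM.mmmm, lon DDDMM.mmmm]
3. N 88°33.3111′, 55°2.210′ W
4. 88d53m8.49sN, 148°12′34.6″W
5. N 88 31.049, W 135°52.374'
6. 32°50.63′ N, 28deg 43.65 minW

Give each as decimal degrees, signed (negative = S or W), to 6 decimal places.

1. 27.275333, 150.561413
2. -8.204683, 124.952183
3. 88.555185, -55.036833
4. 88.885692, -148.209611
5. 88.517483, -135.872900
6. 32.843833, -28.727500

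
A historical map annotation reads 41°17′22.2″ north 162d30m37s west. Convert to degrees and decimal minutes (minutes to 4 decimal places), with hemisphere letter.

Latitude: seconds/60 = 0.37000; minutes = 17 + 0.37000 = 17.370000
Lon: seconds/60 = 0.61667; minutes = 30 + 0.61667 = 30.616667

41° 17.3700′ N, 162° 30.6167′ W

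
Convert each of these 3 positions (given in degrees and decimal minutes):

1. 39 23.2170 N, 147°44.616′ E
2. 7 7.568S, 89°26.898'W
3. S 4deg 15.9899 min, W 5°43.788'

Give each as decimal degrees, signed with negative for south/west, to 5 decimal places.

1. 39.38695, 147.74360
2. -7.12613, -89.44830
3. -4.26650, -5.72980

Point 1:
  Latitude: 23.217′ = 0.386950°; total 39.386950
  N ⇒ keep positive
  λ: 147 + 44.616/60 = 147.743600
  E → positive
Point 2:
  Lat: 7.568′ = 0.126133°; total 7.126133
  S → negative
  Lon: 89 + 26.898/60 = 89.448300
  W → negative
Point 3:
  Latitude: 4 + 15.9899/60 = 4.266498
  S ⇒ negate
  Lon: 5 + 43.788/60 = 5.729800
  W → negative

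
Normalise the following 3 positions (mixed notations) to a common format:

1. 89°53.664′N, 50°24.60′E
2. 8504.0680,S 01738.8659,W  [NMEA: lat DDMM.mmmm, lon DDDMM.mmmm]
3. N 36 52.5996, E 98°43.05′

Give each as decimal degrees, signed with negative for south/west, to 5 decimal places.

Point 1:
  Latitude: 89 + 53.664/60 = 89.894400
  N ⇒ keep positive
  Longitude: 24.6′ = 0.410000°; total 50.410000
  E ⇒ keep positive
Point 2:
  Lat: split at 2 digits → 85° and 4.068′; 85 + 4.068/60 = 85.067800
  S → negative
  Longitude: degrees = first 3 digits = 17, minutes = 38.8659; 17 + 38.8659/60 = 17.647765
  hemisphere W, so the sign is −
Point 3:
  φ: 36 + 52.5996/60 = 36.876660
  N ⇒ keep positive
  Longitude: 43.05′ = 0.717500°; total 98.717500
  E ⇒ keep positive

1. 89.89440, 50.41000
2. -85.06780, -17.64777
3. 36.87666, 98.71750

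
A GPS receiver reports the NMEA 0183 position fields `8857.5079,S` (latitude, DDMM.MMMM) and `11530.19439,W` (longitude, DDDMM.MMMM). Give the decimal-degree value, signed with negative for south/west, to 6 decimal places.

-88.958465, -115.503240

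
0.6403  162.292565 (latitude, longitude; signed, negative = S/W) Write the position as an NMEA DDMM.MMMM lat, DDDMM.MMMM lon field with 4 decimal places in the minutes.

0038.4180,N / 16217.5539,E

Latitude: 0° + 0.640300 × 60 = 0° 38.418000′
Lon: minutes = (162.292565 − 162) × 60 = 17.553900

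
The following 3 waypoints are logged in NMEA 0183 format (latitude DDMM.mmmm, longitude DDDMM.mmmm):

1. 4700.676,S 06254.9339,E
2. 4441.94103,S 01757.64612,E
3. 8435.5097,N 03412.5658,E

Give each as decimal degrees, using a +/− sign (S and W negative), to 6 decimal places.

Point 1:
  Latitude: degrees = first 2 digits = 47, minutes = 0.676; 47 + 0.676/60 = 47.0112667
  hemisphere S, so the sign is −
  λ: split at 3 digits → 062° and 54.9339′; 62 + 54.9339/60 = 62.9155650
  E → positive
Point 2:
  φ: split at 2 digits → 44° and 41.94103′; 44 + 41.94103/60 = 44.6990172
  hemisphere S, so the sign is −
  λ: split at 3 digits → 017° and 57.64612′; 17 + 57.64612/60 = 17.9607687
  E → positive
Point 3:
  Lat: degrees = first 2 digits = 84, minutes = 35.5097; 84 + 35.5097/60 = 84.5918283
  N ⇒ keep positive
  Longitude: degrees = first 3 digits = 34, minutes = 12.5658; 34 + 12.5658/60 = 34.2094300
  E ⇒ keep positive

1. -47.011267, 62.915565
2. -44.699017, 17.960769
3. 84.591828, 34.209430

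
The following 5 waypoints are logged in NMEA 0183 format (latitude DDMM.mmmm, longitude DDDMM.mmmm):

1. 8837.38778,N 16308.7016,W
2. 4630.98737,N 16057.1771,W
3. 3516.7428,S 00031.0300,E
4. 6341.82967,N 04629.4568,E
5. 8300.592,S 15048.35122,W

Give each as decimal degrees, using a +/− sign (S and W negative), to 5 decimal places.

Point 1:
  Lat: degrees = first 2 digits = 88, minutes = 37.38778; 88 + 37.38778/60 = 88.623130
  N ⇒ keep positive
  Lon: split at 3 digits → 163° and 8.7016′; 163 + 8.7016/60 = 163.145027
  W ⇒ negate
Point 2:
  φ: degrees = first 2 digits = 46, minutes = 30.98737; 46 + 30.98737/60 = 46.516456
  N → positive
  Lon: split at 3 digits → 160° and 57.1771′; 160 + 57.1771/60 = 160.952952
  W → negative
Point 3:
  φ: degrees = first 2 digits = 35, minutes = 16.7428; 35 + 16.7428/60 = 35.279047
  S → negative
  λ: split at 3 digits → 000° and 31.03′; 0 + 31.03/60 = 0.517167
  E ⇒ keep positive
Point 4:
  φ: split at 2 digits → 63° and 41.82967′; 63 + 41.82967/60 = 63.697161
  N ⇒ keep positive
  λ: split at 3 digits → 046° and 29.4568′; 46 + 29.4568/60 = 46.490947
  E → positive
Point 5:
  φ: split at 2 digits → 83° and 0.592′; 83 + 0.592/60 = 83.009867
  S ⇒ negate
  Longitude: split at 3 digits → 150° and 48.35122′; 150 + 48.35122/60 = 150.805854
  W → negative

1. 88.62313, -163.14503
2. 46.51646, -160.95295
3. -35.27905, 0.51717
4. 63.69716, 46.49095
5. -83.00987, -150.80585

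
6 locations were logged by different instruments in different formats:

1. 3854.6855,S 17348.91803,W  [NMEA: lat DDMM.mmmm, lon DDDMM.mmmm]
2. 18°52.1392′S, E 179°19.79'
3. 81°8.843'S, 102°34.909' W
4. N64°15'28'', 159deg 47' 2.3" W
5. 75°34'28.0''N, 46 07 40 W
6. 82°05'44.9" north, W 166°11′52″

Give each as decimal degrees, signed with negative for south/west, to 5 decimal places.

1. -38.91143, -173.81530
2. -18.86899, 179.32983
3. -81.14738, -102.58182
4. 64.25778, -159.78397
5. 75.57444, -46.12778
6. 82.09581, -166.19778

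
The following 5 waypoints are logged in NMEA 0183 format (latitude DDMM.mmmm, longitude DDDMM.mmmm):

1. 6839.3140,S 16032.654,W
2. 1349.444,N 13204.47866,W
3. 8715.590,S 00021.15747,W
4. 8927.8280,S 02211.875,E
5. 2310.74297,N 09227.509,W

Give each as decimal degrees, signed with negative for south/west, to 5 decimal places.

1. -68.65523, -160.54423
2. 13.82407, -132.07464
3. -87.25983, -0.35262
4. -89.46380, 22.19792
5. 23.17905, -92.45848

Point 1:
  Lat: split at 2 digits → 68° and 39.314′; 68 + 39.314/60 = 68.655233
  S ⇒ negate
  λ: split at 3 digits → 160° and 32.654′; 160 + 32.654/60 = 160.544233
  W ⇒ negate
Point 2:
  φ: split at 2 digits → 13° and 49.444′; 13 + 49.444/60 = 13.824067
  N ⇒ keep positive
  Lon: degrees = first 3 digits = 132, minutes = 4.47866; 132 + 4.47866/60 = 132.074644
  hemisphere W, so the sign is −
Point 3:
  Latitude: degrees = first 2 digits = 87, minutes = 15.59; 87 + 15.59/60 = 87.259833
  S ⇒ negate
  Longitude: split at 3 digits → 000° and 21.15747′; 0 + 21.15747/60 = 0.352625
  W ⇒ negate
Point 4:
  Lat: degrees = first 2 digits = 89, minutes = 27.828; 89 + 27.828/60 = 89.463800
  S ⇒ negate
  Longitude: split at 3 digits → 022° and 11.875′; 22 + 11.875/60 = 22.197917
  E ⇒ keep positive
Point 5:
  φ: split at 2 digits → 23° and 10.74297′; 23 + 10.74297/60 = 23.179050
  N ⇒ keep positive
  λ: split at 3 digits → 092° and 27.509′; 92 + 27.509/60 = 92.458483
  hemisphere W, so the sign is −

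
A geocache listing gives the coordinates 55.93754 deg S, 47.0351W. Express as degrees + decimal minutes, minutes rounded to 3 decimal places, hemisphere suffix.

55° 56.252′ S, 47° 2.106′ W

Lat: minutes = (55.937540 − 55) × 60 = 56.25240
Lon: minutes = (47.035100 − 47) × 60 = 2.10600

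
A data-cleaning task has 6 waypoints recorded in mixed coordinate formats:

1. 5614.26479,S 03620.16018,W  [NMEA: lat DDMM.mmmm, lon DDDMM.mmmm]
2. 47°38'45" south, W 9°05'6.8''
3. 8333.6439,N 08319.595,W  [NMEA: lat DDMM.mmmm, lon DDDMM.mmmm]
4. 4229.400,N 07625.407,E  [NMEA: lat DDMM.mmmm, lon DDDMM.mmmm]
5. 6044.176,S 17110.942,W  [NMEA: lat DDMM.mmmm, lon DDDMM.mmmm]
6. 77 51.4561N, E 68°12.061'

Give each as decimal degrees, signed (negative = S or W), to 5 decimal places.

1. -56.23775, -36.33600
2. -47.64583, -9.08522
3. 83.56073, -83.32658
4. 42.49000, 76.42345
5. -60.73627, -171.18237
6. 77.85760, 68.20102

Point 1:
  φ: split at 2 digits → 56° and 14.26479′; 56 + 14.26479/60 = 56.237747
  S ⇒ negate
  Lon: split at 3 digits → 036° and 20.16018′; 36 + 20.16018/60 = 36.336003
  W ⇒ negate
Point 2:
  φ: 38′ + 45″ = 38.75000′; 47 + 38.75000/60 = 47.645833
  hemisphere S, so the sign is −
  Lon: 9 + 5/60 + 6.8/3600 = 9.085222
  W ⇒ negate
Point 3:
  Lat: split at 2 digits → 83° and 33.6439′; 83 + 33.6439/60 = 83.560732
  N ⇒ keep positive
  Lon: degrees = first 3 digits = 83, minutes = 19.595; 83 + 19.595/60 = 83.326583
  W → negative
Point 4:
  Lat: split at 2 digits → 42° and 29.4′; 42 + 29.4/60 = 42.490000
  N → positive
  Lon: degrees = first 3 digits = 76, minutes = 25.407; 76 + 25.407/60 = 76.423450
  E ⇒ keep positive
Point 5:
  Lat: degrees = first 2 digits = 60, minutes = 44.176; 60 + 44.176/60 = 60.736267
  hemisphere S, so the sign is −
  λ: degrees = first 3 digits = 171, minutes = 10.942; 171 + 10.942/60 = 171.182367
  hemisphere W, so the sign is −
Point 6:
  φ: 51.4561′ = 0.857602°; total 77.857602
  N ⇒ keep positive
  Longitude: 68 + 12.061/60 = 68.201017
  E → positive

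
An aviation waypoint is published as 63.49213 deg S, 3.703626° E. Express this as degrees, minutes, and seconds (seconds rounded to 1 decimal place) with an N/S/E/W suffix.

63°29′31.7″ S, 3°42′13.1″ E

Latitude: 0.492130° → 29.52780′; 0.52780 × 60 = 31.668″
Lon: 0.703626 × 60 = 42.21756′ → 42′, remainder × 60 = 13.054″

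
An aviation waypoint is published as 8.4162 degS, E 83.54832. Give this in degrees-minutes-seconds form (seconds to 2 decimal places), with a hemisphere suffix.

Lat: 0.416200° → 24.97200′; 0.97200 × 60 = 58.3200″
λ: 0.548320 × 60 = 32.89920′ → 32′, remainder × 60 = 53.9520″

8°24′58.32″ S, 83°32′53.95″ E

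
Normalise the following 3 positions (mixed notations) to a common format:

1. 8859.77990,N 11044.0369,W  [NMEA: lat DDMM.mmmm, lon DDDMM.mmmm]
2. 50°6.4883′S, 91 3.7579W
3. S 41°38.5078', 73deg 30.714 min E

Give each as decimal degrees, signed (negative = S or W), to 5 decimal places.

Point 1:
  φ: degrees = first 2 digits = 88, minutes = 59.7799; 88 + 59.7799/60 = 88.996332
  N ⇒ keep positive
  Longitude: split at 3 digits → 110° and 44.0369′; 110 + 44.0369/60 = 110.733948
  W ⇒ negate
Point 2:
  Latitude: 6.4883′ = 0.108138°; total 50.108138
  S → negative
  Longitude: 3.7579′ = 0.062632°; total 91.062632
  hemisphere W, so the sign is −
Point 3:
  Latitude: 41 + 38.5078/60 = 41.641797
  S ⇒ negate
  λ: 73 + 30.714/60 = 73.511900
  E ⇒ keep positive

1. 88.99633, -110.73395
2. -50.10814, -91.06263
3. -41.64180, 73.51190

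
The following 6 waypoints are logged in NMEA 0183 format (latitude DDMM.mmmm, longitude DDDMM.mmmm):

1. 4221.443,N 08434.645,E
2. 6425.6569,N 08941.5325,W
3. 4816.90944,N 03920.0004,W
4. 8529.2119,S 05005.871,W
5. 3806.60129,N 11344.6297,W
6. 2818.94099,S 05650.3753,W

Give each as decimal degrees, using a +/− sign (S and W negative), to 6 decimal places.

1. 42.357383, 84.577417
2. 64.427615, -89.692208
3. 48.281824, -39.333340
4. -85.486865, -50.097850
5. 38.110022, -113.743828
6. -28.315683, -56.839588

Point 1:
  Lat: degrees = first 2 digits = 42, minutes = 21.443; 42 + 21.443/60 = 42.3573833
  N → positive
  λ: degrees = first 3 digits = 84, minutes = 34.645; 84 + 34.645/60 = 84.5774167
  E ⇒ keep positive
Point 2:
  Latitude: split at 2 digits → 64° and 25.6569′; 64 + 25.6569/60 = 64.4276150
  N ⇒ keep positive
  Lon: split at 3 digits → 089° and 41.5325′; 89 + 41.5325/60 = 89.6922083
  W ⇒ negate
Point 3:
  Lat: degrees = first 2 digits = 48, minutes = 16.90944; 48 + 16.90944/60 = 48.2818240
  N → positive
  Longitude: split at 3 digits → 039° and 20.0004′; 39 + 20.0004/60 = 39.3333400
  W → negative
Point 4:
  φ: degrees = first 2 digits = 85, minutes = 29.2119; 85 + 29.2119/60 = 85.4868650
  S → negative
  Longitude: degrees = first 3 digits = 50, minutes = 5.871; 50 + 5.871/60 = 50.0978500
  W → negative
Point 5:
  φ: split at 2 digits → 38° and 6.60129′; 38 + 6.60129/60 = 38.1100215
  N ⇒ keep positive
  Longitude: split at 3 digits → 113° and 44.6297′; 113 + 44.6297/60 = 113.7438283
  W ⇒ negate
Point 6:
  Lat: degrees = first 2 digits = 28, minutes = 18.94099; 28 + 18.94099/60 = 28.3156832
  hemisphere S, so the sign is −
  Longitude: degrees = first 3 digits = 56, minutes = 50.3753; 56 + 50.3753/60 = 56.8395883
  hemisphere W, so the sign is −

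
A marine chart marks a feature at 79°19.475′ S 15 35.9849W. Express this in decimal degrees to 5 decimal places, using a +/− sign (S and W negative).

-79.32458, -15.59975

Lat: 79 + 19.475/60 = 79.324583
S → negative
Longitude: 35.9849′ = 0.599748°; total 15.599748
hemisphere W, so the sign is −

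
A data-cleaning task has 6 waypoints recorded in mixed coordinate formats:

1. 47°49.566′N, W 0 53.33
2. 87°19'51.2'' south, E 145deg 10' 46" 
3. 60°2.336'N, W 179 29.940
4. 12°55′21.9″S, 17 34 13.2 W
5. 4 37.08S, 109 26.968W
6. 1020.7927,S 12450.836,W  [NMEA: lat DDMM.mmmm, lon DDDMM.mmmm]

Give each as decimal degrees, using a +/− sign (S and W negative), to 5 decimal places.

1. 47.82610, -0.88883
2. -87.33089, 145.17944
3. 60.03893, -179.49900
4. -12.92275, -17.57033
5. -4.61800, -109.44947
6. -10.34655, -124.84727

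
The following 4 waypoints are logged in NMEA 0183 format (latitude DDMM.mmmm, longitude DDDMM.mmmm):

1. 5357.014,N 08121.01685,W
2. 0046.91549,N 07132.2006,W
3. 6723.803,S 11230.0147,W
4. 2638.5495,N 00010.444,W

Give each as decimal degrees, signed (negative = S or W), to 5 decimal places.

Point 1:
  Latitude: degrees = first 2 digits = 53, minutes = 57.014; 53 + 57.014/60 = 53.950233
  N ⇒ keep positive
  Lon: split at 3 digits → 081° and 21.01685′; 81 + 21.01685/60 = 81.350281
  hemisphere W, so the sign is −
Point 2:
  Lat: split at 2 digits → 00° and 46.91549′; 0 + 46.91549/60 = 0.781925
  N → positive
  Lon: degrees = first 3 digits = 71, minutes = 32.2006; 71 + 32.2006/60 = 71.536677
  hemisphere W, so the sign is −
Point 3:
  Lat: degrees = first 2 digits = 67, minutes = 23.803; 67 + 23.803/60 = 67.396717
  S → negative
  Lon: degrees = first 3 digits = 112, minutes = 30.0147; 112 + 30.0147/60 = 112.500245
  hemisphere W, so the sign is −
Point 4:
  Latitude: degrees = first 2 digits = 26, minutes = 38.5495; 26 + 38.5495/60 = 26.642492
  N ⇒ keep positive
  Longitude: degrees = first 3 digits = 0, minutes = 10.444; 0 + 10.444/60 = 0.174067
  W ⇒ negate

1. 53.95023, -81.35028
2. 0.78192, -71.53668
3. -67.39672, -112.50025
4. 26.64249, -0.17407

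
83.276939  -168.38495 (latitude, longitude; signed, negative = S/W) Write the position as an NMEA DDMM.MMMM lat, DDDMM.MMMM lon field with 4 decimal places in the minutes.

8316.6163,N / 16823.0970,W

Lat: fractional part 0.276939 → 16.616340 minutes
Longitude is negative → W; |value| = 168.384950
Lon: minutes = (168.384950 − 168) × 60 = 23.097000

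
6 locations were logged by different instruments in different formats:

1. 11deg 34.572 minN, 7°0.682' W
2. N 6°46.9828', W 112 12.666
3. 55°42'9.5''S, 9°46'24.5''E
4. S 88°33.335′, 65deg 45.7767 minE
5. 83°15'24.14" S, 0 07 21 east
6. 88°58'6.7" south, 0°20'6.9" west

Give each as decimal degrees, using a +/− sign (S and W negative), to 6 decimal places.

Point 1:
  Latitude: 11 + 34.572/60 = 11.5762000
  N ⇒ keep positive
  Longitude: 0.682′ = 0.011367°; total 7.0113667
  W ⇒ negate
Point 2:
  Latitude: 46.9828′ = 0.783047°; total 6.7830467
  N ⇒ keep positive
  λ: 12.666′ = 0.211100°; total 112.2111000
  W ⇒ negate
Point 3:
  Latitude: 42′ + 9.5″ = 42.15833′; 55 + 42.15833/60 = 55.7026389
  S ⇒ negate
  Lon: 9 + 46/60 + 24.5/3600 = 9.7734722
  E → positive
Point 4:
  Lat: 33.335′ = 0.555583°; total 88.5555833
  hemisphere S, so the sign is −
  Longitude: 65 + 45.7767/60 = 65.7629450
  E ⇒ keep positive
Point 5:
  Latitude: 83 + 15/60 + 24.14/3600 = 83.2567056
  hemisphere S, so the sign is −
  λ: 0° + 7/60 + 21/3600 = 0 + 0.116667 + 0.005833 = 0.1225000
  E → positive
Point 6:
  Latitude: 58′ + 6.7″ = 58.11167′; 88 + 58.11167/60 = 88.9685278
  hemisphere S, so the sign is −
  λ: 20′ + 6.9″ = 20.11500′; 0 + 20.11500/60 = 0.3352500
  hemisphere W, so the sign is −

1. 11.576200, -7.011367
2. 6.783047, -112.211100
3. -55.702639, 9.773472
4. -88.555583, 65.762945
5. -83.256706, 0.122500
6. -88.968528, -0.335250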